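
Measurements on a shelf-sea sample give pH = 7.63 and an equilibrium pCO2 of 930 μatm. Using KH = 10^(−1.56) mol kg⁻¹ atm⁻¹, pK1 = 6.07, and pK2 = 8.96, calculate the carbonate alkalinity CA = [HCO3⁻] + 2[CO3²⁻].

CA = 1.02 mmol/kg

[CO2*] = KH · pCO2 = 10^(−1.56) × 930×10^-6 = 2.561×10^-5 mol/kg
α₀ = 1/(1 + K1/[H⁺] + K1K2/[H⁺]²) = 1/(1 + 10^+1.56 + 10^+0.23) = 0.02564
DIC = [CO2*]/α₀ = 2.561×10^-5 / 0.02564 = 0.9991 mmol/kg
CA = (α₁ + 2α₂)·DIC = (0.9308 + 2×0.04354) × 0.9991 = 1.02 mmol/kg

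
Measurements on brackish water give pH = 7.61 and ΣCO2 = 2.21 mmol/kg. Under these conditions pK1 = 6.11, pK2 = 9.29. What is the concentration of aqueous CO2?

α₀ = 1 / (1 + K1/[H⁺] + K1K2/[H⁺]²) = 1 / (1 + 10^+1.50 + 10^-0.18)
   = 1 / (1 + 31.623 + 0.66069) = 1/33.283 = 0.03004
[CO2*] = α₀ × DIC = 0.03004 × 2.21 = 0.0664 mmol/kg

[CO2*] = 0.0664 mmol/kg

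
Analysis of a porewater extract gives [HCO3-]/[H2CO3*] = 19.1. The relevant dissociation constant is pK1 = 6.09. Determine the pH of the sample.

From K1 = [H⁺][HCO3-]/[H2CO3*]:  pH = pK1 + log₁₀([HCO3-]/[H2CO3*])
log₁₀(19.1) = +1.281
pH = 6.09 + (+1.281) = 7.37

pH = 7.37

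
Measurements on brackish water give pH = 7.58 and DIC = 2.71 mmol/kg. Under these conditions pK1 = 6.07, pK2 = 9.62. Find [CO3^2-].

α₂ = 1 / (1 + [H⁺]/K2 + [H⁺]²/(K1K2)) = 1 / (1 + 10^+2.04 + 10^+0.53)
   = 1 / (1 + 109.65 + 3.3884) = 1/114.04 = 0.008769
[CO3²⁻] = α₂ × DIC = 0.008769 × 2.71 = 0.0238 mmol/kg

[CO3²⁻] = 0.0238 mmol/kg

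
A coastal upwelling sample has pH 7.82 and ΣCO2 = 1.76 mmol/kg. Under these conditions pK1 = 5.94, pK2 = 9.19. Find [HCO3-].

α₁ = 1 / (1 + [H⁺]/K1 + K2/[H⁺]) = 1 / (1 + 10^-1.88 + 10^-1.37)
   = 1 / (1 + 0.013183 + 0.042658) = 1/1.0558 = 0.9471
[HCO3⁻] = α₁ × DIC = 0.9471 × 1.76 = 1.67 mmol/kg

[HCO3⁻] = 1.67 mmol/kg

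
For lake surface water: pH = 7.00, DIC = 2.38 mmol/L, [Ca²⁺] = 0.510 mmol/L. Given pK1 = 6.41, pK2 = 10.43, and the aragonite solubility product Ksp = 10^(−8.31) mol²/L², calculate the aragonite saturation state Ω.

α₂ = 1 / (1 + [H⁺]/K2 + [H⁺]²/(K1K2)) = 1 / (1 + 10^+3.43 + 10^+2.84)
   = 1 / (1 + 2691.5 + 691.83) = 1/3384.4 = 0.0002955
[CO3²⁻] = α₂ × DIC = 0.0002955 × 2.38 = 0.0007032 mmol/L = 0.7032 μmol/L
Ksp = 10^(−8.31) = 4.898×10^-9
Ω = [Ca²⁺][CO3²⁻]/Ksp = (0.510×10^-3)(7.032×10^-7) / 4.898×10^-9 = 0.0732

Ω = 0.0732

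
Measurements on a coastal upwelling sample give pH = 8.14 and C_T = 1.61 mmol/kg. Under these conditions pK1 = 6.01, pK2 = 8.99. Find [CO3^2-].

α₂ = 1 / (1 + [H⁺]/K2 + [H⁺]²/(K1K2)) = 1 / (1 + 10^+0.85 + 10^-1.28)
   = 1 / (1 + 7.0795 + 0.052481) = 1/8.1319 = 0.1230
[CO3²⁻] = α₂ × DIC = 0.1230 × 1.61 = 0.198 mmol/kg

[CO3²⁻] = 0.198 mmol/kg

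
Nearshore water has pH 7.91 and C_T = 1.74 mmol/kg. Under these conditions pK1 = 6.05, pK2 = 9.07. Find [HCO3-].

α₁ = 1 / (1 + [H⁺]/K1 + K2/[H⁺]) = 1 / (1 + 10^-1.86 + 10^-1.16)
   = 1 / (1 + 0.013804 + 0.069183) = 1/1.0830 = 0.9234
[HCO3⁻] = α₁ × DIC = 0.9234 × 1.74 = 1.61 mmol/kg

[HCO3⁻] = 1.61 mmol/kg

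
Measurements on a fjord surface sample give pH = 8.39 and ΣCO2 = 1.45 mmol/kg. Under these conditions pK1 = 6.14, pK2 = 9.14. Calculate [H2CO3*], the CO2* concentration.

[CO2*] = 6.89 μmol/kg

α₀ = 1 / (1 + K1/[H⁺] + K1K2/[H⁺]²) = 1 / (1 + 10^+2.25 + 10^+1.50)
   = 1 / (1 + 177.83 + 31.623) = 1/210.45 = 0.004752
[CO2*] = α₀ × DIC = 0.004752 × 1.45 = 0.00689 mmol/kg = 6.89 μmol/kg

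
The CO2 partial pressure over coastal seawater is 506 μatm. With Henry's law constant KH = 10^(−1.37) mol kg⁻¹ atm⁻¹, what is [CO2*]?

KH = 10^(−1.37) = 4.266×10^-2 mol kg⁻¹ atm⁻¹
[CO2*] = KH · pCO2 = 4.266×10^-2 × 506×10^-6 atm = 2.16×10^-5 mol/kg

[CO2*] = 21.6 μmol/kg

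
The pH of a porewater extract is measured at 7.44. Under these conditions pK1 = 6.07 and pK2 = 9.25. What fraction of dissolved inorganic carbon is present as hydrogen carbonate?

α₁ = 0.945

α₁ = 1 / (1 + [H⁺]/K1 + K2/[H⁺]) = 1 / (1 + 10^-1.37 + 10^-1.81)
   = 1 / (1 + 0.042658 + 0.015488) = 1/1.0581 = 0.9450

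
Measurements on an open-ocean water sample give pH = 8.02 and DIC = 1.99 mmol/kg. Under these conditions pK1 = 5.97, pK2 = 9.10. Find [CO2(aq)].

[CO2*] = 16.2 μmol/kg

α₀ = 1 / (1 + K1/[H⁺] + K1K2/[H⁺]²) = 1 / (1 + 10^+2.05 + 10^+0.97)
   = 1 / (1 + 112.20 + 9.3325) = 1/122.53 = 0.008161
[CO2*] = α₀ × DIC = 0.008161 × 1.99 = 0.0162 mmol/kg = 16.2 μmol/kg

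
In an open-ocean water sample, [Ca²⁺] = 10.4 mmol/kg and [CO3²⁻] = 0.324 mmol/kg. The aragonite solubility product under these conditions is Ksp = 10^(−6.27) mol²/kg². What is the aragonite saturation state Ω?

Ω = 6.27

Ksp = 10^(−6.27) = 5.370×10^-7
Ω = [Ca²⁺][CO3²⁻]/Ksp = (10.4×10^-3)(0.324×10^-3) / 5.370×10^-7 = 6.27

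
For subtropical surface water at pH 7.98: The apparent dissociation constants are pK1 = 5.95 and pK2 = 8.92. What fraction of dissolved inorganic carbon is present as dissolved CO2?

α₀ = 1 / (1 + K1/[H⁺] + K1K2/[H⁺]²) = 1 / (1 + 10^+2.03 + 10^+1.09)
   = 1 / (1 + 107.15 + 12.303) = 1/120.45 = 0.008302

α₀ = 0.00830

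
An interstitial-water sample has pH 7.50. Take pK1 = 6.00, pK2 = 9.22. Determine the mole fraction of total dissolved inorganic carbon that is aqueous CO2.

α₀ = 0.0301

α₀ = 1 / (1 + K1/[H⁺] + K1K2/[H⁺]²) = 1 / (1 + 10^+1.50 + 10^-0.22)
   = 1 / (1 + 31.623 + 0.60256) = 1/33.225 = 0.03010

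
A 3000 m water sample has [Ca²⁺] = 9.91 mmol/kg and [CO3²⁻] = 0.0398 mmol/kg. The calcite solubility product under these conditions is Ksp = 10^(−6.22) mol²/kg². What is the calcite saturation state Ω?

Ksp = 10^(−6.22) = 6.026×10^-7
Ω = [Ca²⁺][CO3²⁻]/Ksp = (9.91×10^-3)(0.0398×10^-3) / 6.026×10^-7 = 0.655

Ω = 0.655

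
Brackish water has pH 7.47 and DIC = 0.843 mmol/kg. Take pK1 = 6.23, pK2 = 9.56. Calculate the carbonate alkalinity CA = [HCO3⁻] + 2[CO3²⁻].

CA = [HCO3⁻] + 2[CO3²⁻] = (α₁ + 2α₂)·DIC
At pH 7.47: [H⁺]/K1 = 10^-1.24 = 0.057544, K2/[H⁺] = 10^-2.09 = 0.0081283
α₁ = 1/(1 + 0.057544 + 0.0081283) = 1/1.0657 = 0.9384; α₂ = α₁·K2/[H⁺] = 0.007627
α₁ + 2α₂ = 0.9536
CA = 0.9536 × 0.843 = 0.804 mmol/kg

CA = 0.804 mmol/kg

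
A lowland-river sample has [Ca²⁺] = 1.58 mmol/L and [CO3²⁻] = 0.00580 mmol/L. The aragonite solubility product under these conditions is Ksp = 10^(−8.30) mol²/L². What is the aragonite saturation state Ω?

Ω = 1.83

Ksp = 10^(−8.30) = 5.012×10^-9
Ω = [Ca²⁺][CO3²⁻]/Ksp = (1.58×10^-3)(0.00580×10^-3) / 5.012×10^-9 = 1.83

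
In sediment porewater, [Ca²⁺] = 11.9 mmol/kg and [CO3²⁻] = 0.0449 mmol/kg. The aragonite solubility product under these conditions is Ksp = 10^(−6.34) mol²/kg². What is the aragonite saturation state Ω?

Ω = 1.17

Ksp = 10^(−6.34) = 4.571×10^-7
Ω = [Ca²⁺][CO3²⁻]/Ksp = (11.9×10^-3)(0.0449×10^-3) / 4.571×10^-7 = 1.17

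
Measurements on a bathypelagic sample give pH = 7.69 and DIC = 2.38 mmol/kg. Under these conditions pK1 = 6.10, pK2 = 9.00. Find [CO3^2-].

[CO3²⁻] = 0.108 mmol/kg

α₂ = 1 / (1 + [H⁺]/K2 + [H⁺]²/(K1K2)) = 1 / (1 + 10^+1.31 + 10^-0.28)
   = 1 / (1 + 20.417 + 0.52481) = 1/21.942 = 0.04557
[CO3²⁻] = α₂ × DIC = 0.04557 × 2.38 = 0.108 mmol/kg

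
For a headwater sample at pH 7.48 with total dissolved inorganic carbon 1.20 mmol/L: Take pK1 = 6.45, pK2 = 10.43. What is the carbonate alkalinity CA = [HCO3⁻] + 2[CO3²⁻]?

CA = [HCO3⁻] + 2[CO3²⁻] = (α₁ + 2α₂)·DIC
At pH 7.48: [H⁺]/K1 = 10^-1.03 = 0.093325, K2/[H⁺] = 10^-2.95 = 0.0011220
α₁ = 1/(1 + 0.093325 + 0.0011220) = 1/1.0944 = 0.9137; α₂ = α₁·K2/[H⁺] = 0.001025
α₁ + 2α₂ = 0.9158
CA = 0.9158 × 1.20 = 1.10 mmol/L

CA = 1.10 mmol/L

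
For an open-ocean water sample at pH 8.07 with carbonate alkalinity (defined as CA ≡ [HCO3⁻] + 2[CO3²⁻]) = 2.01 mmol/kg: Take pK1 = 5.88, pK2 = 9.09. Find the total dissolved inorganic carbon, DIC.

DIC = 1.86 mmol/kg

CA = [HCO3⁻] + 2[CO3²⁻] = (α₁ + 2α₂)·DIC
At pH 8.07: [H⁺]/K1 = 10^-2.19 = 0.0064565, K2/[H⁺] = 10^-1.02 = 0.095499
α₁ = 1/(1 + 0.0064565 + 0.095499) = 1/1.1020 = 0.9075; α₂ = α₁·K2/[H⁺] = 0.08666
α₁ + 2α₂ = 1.0808
DIC = CA / (α₁ + 2α₂) = 2.01 / 1.0808 = 1.86 mmol/kg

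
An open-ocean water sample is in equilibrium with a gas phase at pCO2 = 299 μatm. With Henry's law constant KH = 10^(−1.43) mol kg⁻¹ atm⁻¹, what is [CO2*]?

[CO2*] = 11.1 μmol/kg

KH = 10^(−1.43) = 3.715×10^-2 mol kg⁻¹ atm⁻¹
[CO2*] = KH · pCO2 = 3.715×10^-2 × 299×10^-6 atm = 1.11×10^-5 mol/kg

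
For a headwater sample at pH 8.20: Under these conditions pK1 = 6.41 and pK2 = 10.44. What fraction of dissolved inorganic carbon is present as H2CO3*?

α₀ = 1 / (1 + K1/[H⁺] + K1K2/[H⁺]²) = 1 / (1 + 10^+1.79 + 10^-0.45)
   = 1 / (1 + 61.660 + 0.35481) = 1/63.014 = 0.01587

α₀ = 0.0159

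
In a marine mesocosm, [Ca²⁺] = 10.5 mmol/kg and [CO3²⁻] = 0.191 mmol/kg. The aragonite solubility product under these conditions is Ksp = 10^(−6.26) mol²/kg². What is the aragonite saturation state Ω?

Ω = 3.65

Ksp = 10^(−6.26) = 5.495×10^-7
Ω = [Ca²⁺][CO3²⁻]/Ksp = (10.5×10^-3)(0.191×10^-3) / 5.495×10^-7 = 3.65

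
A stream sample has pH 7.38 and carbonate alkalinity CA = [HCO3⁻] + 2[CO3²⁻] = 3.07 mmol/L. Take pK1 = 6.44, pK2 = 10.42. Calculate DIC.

DIC = 3.42 mmol/L

CA = [HCO3⁻] + 2[CO3²⁻] = (α₁ + 2α₂)·DIC
At pH 7.38: [H⁺]/K1 = 10^-0.94 = 0.11482, K2/[H⁺] = 10^-3.04 = 0.00091201
α₁ = 1/(1 + 0.11482 + 0.00091201) = 1/1.1157 = 0.8963; α₂ = α₁·K2/[H⁺] = 0.0008174
α₁ + 2α₂ = 0.8979
DIC = CA / (α₁ + 2α₂) = 3.07 / 0.8979 = 3.42 mmol/L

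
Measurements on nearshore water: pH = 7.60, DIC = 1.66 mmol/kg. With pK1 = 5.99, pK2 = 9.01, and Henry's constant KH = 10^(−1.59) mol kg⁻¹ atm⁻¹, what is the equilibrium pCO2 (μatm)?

α₀ = 1 / (1 + K1/[H⁺] + K1K2/[H⁺]²) = 1 / (1 + 10^+1.61 + 10^+0.20)
   = 1 / (1 + 40.738 + 1.5849) = 1/43.323 = 0.02308
[CO2*] = α₀ × DIC = 0.02308 × 1.66 = 0.03832 mmol/kg
pCO2 = [CO2*]/KH = 3.832×10^-5 / 2.570×10^-2 = 1490 μatm

pCO2 = 1490 μatm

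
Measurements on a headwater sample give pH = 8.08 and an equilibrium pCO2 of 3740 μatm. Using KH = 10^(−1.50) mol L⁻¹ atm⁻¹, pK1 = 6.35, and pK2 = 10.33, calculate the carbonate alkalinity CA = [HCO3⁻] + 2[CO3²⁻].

[CO2*] = KH · pCO2 = 10^(−1.50) × 3740×10^-6 = 1.183×10^-4 mol/L
α₀ = 1/(1 + K1/[H⁺] + K1K2/[H⁺]²) = 1/(1 + 10^+1.73 + 10^-0.52) = 0.01818
DIC = [CO2*]/α₀ = 1.183×10^-4 / 0.01818 = 6.505 mmol/L
CA = (α₁ + 2α₂)·DIC = (0.9763 + 2×0.005490) × 6.505 = 6.42 mmol/L

CA = 6.42 mmol/L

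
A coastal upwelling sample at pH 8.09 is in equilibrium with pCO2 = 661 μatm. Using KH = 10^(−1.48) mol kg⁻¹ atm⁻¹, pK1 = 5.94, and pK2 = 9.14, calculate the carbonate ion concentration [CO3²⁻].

[CO2*] = KH · pCO2 = 10^(−1.48) × 661×10^-6 = 2.189×10^-5 mol/kg
α₀ = 1/(1 + K1/[H⁺] + K1K2/[H⁺]²) = 1/(1 + 10^+2.15 + 10^+1.10) = 0.006458
DIC = [CO2*]/α₀ = 2.189×10^-5 / 0.006458 = 3.389 mmol/kg
[CO3²⁻] = α₂·DIC; α₂ = 0.08130, so [CO3²⁻] = 0.08130 × 3.389 = 0.276 mmol/kg

[CO3²⁻] = 0.276 mmol/kg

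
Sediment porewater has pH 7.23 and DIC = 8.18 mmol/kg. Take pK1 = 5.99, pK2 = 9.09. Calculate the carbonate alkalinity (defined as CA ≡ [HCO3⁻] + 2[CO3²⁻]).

CA = [HCO3⁻] + 2[CO3²⁻] = (α₁ + 2α₂)·DIC
At pH 7.23: [H⁺]/K1 = 10^-1.24 = 0.057544, K2/[H⁺] = 10^-1.86 = 0.013804
α₁ = 1/(1 + 0.057544 + 0.013804) = 1/1.0713 = 0.9334; α₂ = α₁·K2/[H⁺] = 0.01288
α₁ + 2α₂ = 0.9592
CA = 0.9592 × 8.18 = 7.85 mmol/kg

CA = 7.85 mmol/kg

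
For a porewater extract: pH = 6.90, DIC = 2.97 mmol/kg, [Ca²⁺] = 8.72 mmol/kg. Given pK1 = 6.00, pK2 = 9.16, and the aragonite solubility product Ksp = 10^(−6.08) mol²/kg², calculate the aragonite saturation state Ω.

α₂ = 1 / (1 + [H⁺]/K2 + [H⁺]²/(K1K2)) = 1 / (1 + 10^+2.26 + 10^+1.36)
   = 1 / (1 + 181.97 + 22.909) = 1/205.88 = 0.004857
[CO3²⁻] = α₂ × DIC = 0.004857 × 2.97 = 0.01443 mmol/kg = 14.43 μmol/kg
Ksp = 10^(−6.08) = 8.318×10^-7
Ω = [Ca²⁺][CO3²⁻]/Ksp = (8.72×10^-3)(1.443×10^-5) / 8.318×10^-7 = 0.151

Ω = 0.151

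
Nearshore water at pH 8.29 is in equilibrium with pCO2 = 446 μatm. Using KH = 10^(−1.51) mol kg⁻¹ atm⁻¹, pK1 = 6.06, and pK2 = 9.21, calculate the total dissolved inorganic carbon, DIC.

DIC = 2.64 mmol/kg

[CO2*] = KH · pCO2 = 10^(−1.51) × 446×10^-6 = 1.378×10^-5 mol/kg
α₀ = 1/(1 + K1/[H⁺] + K1K2/[H⁺]²) = 1/(1 + 10^+2.23 + 10^+1.31) = 0.005229
DIC = [CO2*]/α₀ = 1.378×10^-5 / 0.005229 = 2.64 mmol/kg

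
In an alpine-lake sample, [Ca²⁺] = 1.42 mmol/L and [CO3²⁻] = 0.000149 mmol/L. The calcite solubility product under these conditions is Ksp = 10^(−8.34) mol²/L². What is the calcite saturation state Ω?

Ksp = 10^(−8.34) = 4.571×10^-9
Ω = [Ca²⁺][CO3²⁻]/Ksp = (1.42×10^-3)(0.000149×10^-3) / 4.571×10^-9 = 0.0463

Ω = 0.0463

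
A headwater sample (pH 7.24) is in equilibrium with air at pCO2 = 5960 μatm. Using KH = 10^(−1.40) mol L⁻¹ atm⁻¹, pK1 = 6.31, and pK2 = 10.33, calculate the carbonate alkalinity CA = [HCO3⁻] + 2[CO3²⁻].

[CO2*] = KH · pCO2 = 10^(−1.40) × 5960×10^-6 = 2.373×10^-4 mol/L
α₀ = 1/(1 + K1/[H⁺] + K1K2/[H⁺]²) = 1/(1 + 10^+0.93 + 10^-2.16) = 0.1051
DIC = [CO2*]/α₀ = 2.373×10^-4 / 0.1051 = 2.258 mmol/L
CA = (α₁ + 2α₂)·DIC = (0.8942 + 2×0.0007268) × 2.258 = 2.02 mmol/L

CA = 2.02 mmol/L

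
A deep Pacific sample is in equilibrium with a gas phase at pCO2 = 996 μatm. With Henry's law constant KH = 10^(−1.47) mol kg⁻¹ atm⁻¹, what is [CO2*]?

[CO2*] = 33.7 μmol/kg

KH = 10^(−1.47) = 3.388×10^-2 mol kg⁻¹ atm⁻¹
[CO2*] = KH · pCO2 = 3.388×10^-2 × 996×10^-6 atm = 3.37×10^-5 mol/kg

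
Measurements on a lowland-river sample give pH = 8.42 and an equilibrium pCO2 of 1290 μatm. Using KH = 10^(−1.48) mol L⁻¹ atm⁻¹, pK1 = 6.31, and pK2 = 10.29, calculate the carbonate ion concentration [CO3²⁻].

[CO3²⁻] = 0.0742 mmol/L

[CO2*] = KH · pCO2 = 10^(−1.48) × 1290×10^-6 = 4.272×10^-5 mol/L
α₀ = 1/(1 + K1/[H⁺] + K1K2/[H⁺]²) = 1/(1 + 10^+2.11 + 10^+0.24) = 0.007601
DIC = [CO2*]/α₀ = 4.272×10^-5 / 0.007601 = 5.620 mmol/L
[CO3²⁻] = α₂·DIC; α₂ = 0.01321, so [CO3²⁻] = 0.01321 × 5.620 = 0.0742 mmol/L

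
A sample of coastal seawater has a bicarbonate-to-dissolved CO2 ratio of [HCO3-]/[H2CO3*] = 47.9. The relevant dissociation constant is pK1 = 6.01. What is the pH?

From K1 = [H⁺][HCO3-]/[H2CO3*]:  pH = pK1 + log₁₀([HCO3-]/[H2CO3*])
log₁₀(47.9) = +1.680
pH = 6.01 + (+1.680) = 7.69

pH = 7.69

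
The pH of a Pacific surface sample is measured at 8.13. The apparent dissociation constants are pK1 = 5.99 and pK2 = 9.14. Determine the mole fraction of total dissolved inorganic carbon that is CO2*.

α₀ = 0.00656

α₀ = 1 / (1 + K1/[H⁺] + K1K2/[H⁺]²) = 1 / (1 + 10^+2.14 + 10^+1.13)
   = 1 / (1 + 138.04 + 13.490) = 1/152.53 = 0.006556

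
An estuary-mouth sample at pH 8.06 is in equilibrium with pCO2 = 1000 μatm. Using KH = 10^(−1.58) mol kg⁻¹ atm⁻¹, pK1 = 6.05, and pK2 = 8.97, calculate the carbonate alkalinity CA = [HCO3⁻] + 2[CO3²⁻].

CA = 3.35 mmol/kg

[CO2*] = KH · pCO2 = 10^(−1.58) × 1000×10^-6 = 2.630×10^-5 mol/kg
α₀ = 1/(1 + K1/[H⁺] + K1K2/[H⁺]²) = 1/(1 + 10^+2.01 + 10^+1.10) = 0.008627
DIC = [CO2*]/α₀ = 2.630×10^-5 / 0.008627 = 3.049 mmol/kg
CA = (α₁ + 2α₂)·DIC = (0.8828 + 2×0.1086) × 3.049 = 3.35 mmol/kg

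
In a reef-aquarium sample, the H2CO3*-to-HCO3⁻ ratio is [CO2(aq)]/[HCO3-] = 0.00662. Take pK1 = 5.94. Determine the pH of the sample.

pH = 8.12

From K1 = [H⁺][HCO3-]/[CO2(aq)]:  pH = pK1 − log₁₀([CO2(aq)]/[HCO3-])
log₁₀(0.00662) = -2.179
pH = 5.94 − (-2.179) = 8.12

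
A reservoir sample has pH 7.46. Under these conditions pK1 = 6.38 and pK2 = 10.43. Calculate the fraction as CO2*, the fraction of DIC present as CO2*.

α₀ = 1 / (1 + K1/[H⁺] + K1K2/[H⁺]²) = 1 / (1 + 10^+1.08 + 10^-1.89)
   = 1 / (1 + 12.023 + 0.012882) = 1/13.036 = 0.07671

α₀ = 0.0767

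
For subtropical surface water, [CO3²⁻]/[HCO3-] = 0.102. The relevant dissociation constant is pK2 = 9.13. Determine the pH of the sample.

From K2 = [H⁺][CO3²⁻]/[HCO3-]:  pH = pK2 + log₁₀([CO3²⁻]/[HCO3-])
log₁₀(0.102) = -0.991
pH = 9.13 + (-0.991) = 8.14

pH = 8.14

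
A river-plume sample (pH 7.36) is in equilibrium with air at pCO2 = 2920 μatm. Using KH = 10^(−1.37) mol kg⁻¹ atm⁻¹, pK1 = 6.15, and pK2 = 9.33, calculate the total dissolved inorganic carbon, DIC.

[CO2*] = KH · pCO2 = 10^(−1.37) × 2920×10^-6 = 1.246×10^-4 mol/kg
α₀ = 1/(1 + K1/[H⁺] + K1K2/[H⁺]²) = 1/(1 + 10^+1.21 + 10^-0.76) = 0.05750
DIC = [CO2*]/α₀ = 1.246×10^-4 / 0.05750 = 2.17 mmol/kg

DIC = 2.17 mmol/kg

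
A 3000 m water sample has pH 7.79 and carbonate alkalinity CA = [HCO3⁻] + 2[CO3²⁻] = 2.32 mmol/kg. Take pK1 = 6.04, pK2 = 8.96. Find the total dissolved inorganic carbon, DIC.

DIC = 2.22 mmol/kg

CA = [HCO3⁻] + 2[CO3²⁻] = (α₁ + 2α₂)·DIC
At pH 7.79: [H⁺]/K1 = 10^-1.75 = 0.017783, K2/[H⁺] = 10^-1.17 = 0.067608
α₁ = 1/(1 + 0.017783 + 0.067608) = 1/1.0854 = 0.9213; α₂ = α₁·K2/[H⁺] = 0.06229
α₁ + 2α₂ = 1.0459
DIC = CA / (α₁ + 2α₂) = 2.32 / 1.0459 = 2.22 mmol/kg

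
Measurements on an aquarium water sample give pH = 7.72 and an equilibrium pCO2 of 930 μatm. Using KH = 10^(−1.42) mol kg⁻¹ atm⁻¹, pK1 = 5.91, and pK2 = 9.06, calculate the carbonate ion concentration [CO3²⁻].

[CO3²⁻] = 0.104 mmol/kg

[CO2*] = KH · pCO2 = 10^(−1.42) × 930×10^-6 = 3.536×10^-5 mol/kg
α₀ = 1/(1 + K1/[H⁺] + K1K2/[H⁺]²) = 1/(1 + 10^+1.81 + 10^+0.47) = 0.01459
DIC = [CO2*]/α₀ = 3.536×10^-5 / 0.01459 = 2.423 mmol/kg
[CO3²⁻] = α₂·DIC; α₂ = 0.04307, so [CO3²⁻] = 0.04307 × 2.423 = 0.104 mmol/kg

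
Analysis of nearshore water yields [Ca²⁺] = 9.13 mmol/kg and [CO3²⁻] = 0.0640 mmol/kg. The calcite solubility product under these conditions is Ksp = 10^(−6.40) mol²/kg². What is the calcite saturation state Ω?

Ω = 1.47

Ksp = 10^(−6.40) = 3.981×10^-7
Ω = [Ca²⁺][CO3²⁻]/Ksp = (9.13×10^-3)(0.0640×10^-3) / 3.981×10^-7 = 1.47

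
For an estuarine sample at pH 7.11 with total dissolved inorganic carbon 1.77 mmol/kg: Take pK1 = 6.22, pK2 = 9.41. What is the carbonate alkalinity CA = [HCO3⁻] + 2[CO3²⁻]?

CA = 1.58 mmol/kg

CA = [HCO3⁻] + 2[CO3²⁻] = (α₁ + 2α₂)·DIC
At pH 7.11: [H⁺]/K1 = 10^-0.89 = 0.12882, K2/[H⁺] = 10^-2.30 = 0.0050119
α₁ = 1/(1 + 0.12882 + 0.0050119) = 1/1.1338 = 0.8820; α₂ = α₁·K2/[H⁺] = 0.004420
α₁ + 2α₂ = 0.8908
CA = 0.8908 × 1.77 = 1.58 mmol/kg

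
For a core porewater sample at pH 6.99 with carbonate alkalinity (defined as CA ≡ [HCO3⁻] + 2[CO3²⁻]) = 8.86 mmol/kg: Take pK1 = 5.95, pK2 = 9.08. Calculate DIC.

CA = [HCO3⁻] + 2[CO3²⁻] = (α₁ + 2α₂)·DIC
At pH 6.99: [H⁺]/K1 = 10^-1.04 = 0.091201, K2/[H⁺] = 10^-2.09 = 0.0081283
α₁ = 1/(1 + 0.091201 + 0.0081283) = 1/1.0993 = 0.9096; α₂ = α₁·K2/[H⁺] = 0.007394
α₁ + 2α₂ = 0.9244
DIC = CA / (α₁ + 2α₂) = 8.86 / 0.9244 = 9.58 mmol/kg

DIC = 9.58 mmol/kg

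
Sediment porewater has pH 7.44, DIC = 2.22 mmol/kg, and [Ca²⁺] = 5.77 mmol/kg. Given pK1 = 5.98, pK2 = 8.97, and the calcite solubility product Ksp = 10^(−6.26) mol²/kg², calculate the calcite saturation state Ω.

Ω = 0.646

α₂ = 1 / (1 + [H⁺]/K2 + [H⁺]²/(K1K2)) = 1 / (1 + 10^+1.53 + 10^+0.07)
   = 1 / (1 + 33.884 + 1.1749) = 1/36.059 = 0.02773
[CO3²⁻] = α₂ × DIC = 0.02773 × 2.22 = 0.06157 mmol/kg
Ksp = 10^(−6.26) = 5.495×10^-7
Ω = [Ca²⁺][CO3²⁻]/Ksp = (5.77×10^-3)(6.157×10^-5) / 5.495×10^-7 = 0.646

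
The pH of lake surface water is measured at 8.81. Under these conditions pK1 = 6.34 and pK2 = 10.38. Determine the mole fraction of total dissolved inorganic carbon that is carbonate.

α₂ = 1 / (1 + [H⁺]/K2 + [H⁺]²/(K1K2)) = 1 / (1 + 10^+1.57 + 10^-0.90)
   = 1 / (1 + 37.154 + 0.12589) = 1/38.279 = 0.02612

α₂ = 0.0261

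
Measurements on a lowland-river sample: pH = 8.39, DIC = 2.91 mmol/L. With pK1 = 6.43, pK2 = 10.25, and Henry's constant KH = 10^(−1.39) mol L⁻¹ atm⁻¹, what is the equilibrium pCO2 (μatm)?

pCO2 = 764 μatm

α₀ = 1 / (1 + K1/[H⁺] + K1K2/[H⁺]²) = 1 / (1 + 10^+1.96 + 10^+0.10)
   = 1 / (1 + 91.201 + 1.2589) = 1/93.460 = 0.01070
[CO2*] = α₀ × DIC = 0.01070 × 2.91 = 0.03114 mmol/L
pCO2 = [CO2*]/KH = 3.114×10^-5 / 4.074×10^-2 = 764 μatm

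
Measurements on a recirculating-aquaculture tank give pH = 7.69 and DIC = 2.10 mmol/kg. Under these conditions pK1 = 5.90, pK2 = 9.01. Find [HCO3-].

α₁ = 1 / (1 + [H⁺]/K1 + K2/[H⁺]) = 1 / (1 + 10^-1.79 + 10^-1.32)
   = 1 / (1 + 0.016218 + 0.047863) = 1/1.0641 = 0.9398
[HCO3⁻] = α₁ × DIC = 0.9398 × 2.10 = 1.97 mmol/kg

[HCO3⁻] = 1.97 mmol/kg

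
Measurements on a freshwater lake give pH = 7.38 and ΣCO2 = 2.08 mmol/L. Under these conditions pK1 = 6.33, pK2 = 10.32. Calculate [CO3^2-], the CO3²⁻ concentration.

α₂ = 1 / (1 + [H⁺]/K2 + [H⁺]²/(K1K2)) = 1 / (1 + 10^+2.94 + 10^+1.89)
   = 1 / (1 + 870.96 + 77.625) = 1/949.59 = 0.001053
[CO3²⁻] = α₂ × DIC = 0.001053 × 2.08 = 0.00219 mmol/L = 2.19 μmol/L

[CO3²⁻] = 2.19 μmol/L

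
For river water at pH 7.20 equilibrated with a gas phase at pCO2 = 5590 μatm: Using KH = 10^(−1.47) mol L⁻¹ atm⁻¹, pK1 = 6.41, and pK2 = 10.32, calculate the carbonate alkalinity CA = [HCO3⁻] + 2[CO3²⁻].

[CO2*] = KH · pCO2 = 10^(−1.47) × 5590×10^-6 = 1.894×10^-4 mol/L
α₀ = 1/(1 + K1/[H⁺] + K1K2/[H⁺]²) = 1/(1 + 10^+0.79 + 10^-2.33) = 0.1395
DIC = [CO2*]/α₀ = 1.894×10^-4 / 0.1395 = 1.358 mmol/L
CA = (α₁ + 2α₂)·DIC = (0.8599 + 2×0.0006523) × 1.358 = 1.17 mmol/L

CA = 1.17 mmol/L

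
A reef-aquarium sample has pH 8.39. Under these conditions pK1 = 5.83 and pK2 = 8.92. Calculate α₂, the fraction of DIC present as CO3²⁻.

α₂ = 1 / (1 + [H⁺]/K2 + [H⁺]²/(K1K2)) = 1 / (1 + 10^+0.53 + 10^-2.03)
   = 1 / (1 + 3.3884 + 0.0093325) = 1/4.3978 = 0.2274

α₂ = 0.227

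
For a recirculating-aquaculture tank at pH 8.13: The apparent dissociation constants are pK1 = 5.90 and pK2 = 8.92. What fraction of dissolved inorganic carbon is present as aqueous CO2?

α₀ = 1 / (1 + K1/[H⁺] + K1K2/[H⁺]²) = 1 / (1 + 10^+2.23 + 10^+1.44)
   = 1 / (1 + 169.82 + 27.542) = 1/198.37 = 0.005041

α₀ = 0.00504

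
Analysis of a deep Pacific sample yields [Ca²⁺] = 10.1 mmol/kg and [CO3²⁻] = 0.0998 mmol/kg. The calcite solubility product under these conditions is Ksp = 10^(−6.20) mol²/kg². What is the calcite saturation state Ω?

Ω = 1.60

Ksp = 10^(−6.20) = 6.310×10^-7
Ω = [Ca²⁺][CO3²⁻]/Ksp = (10.1×10^-3)(0.0998×10^-3) / 6.310×10^-7 = 1.60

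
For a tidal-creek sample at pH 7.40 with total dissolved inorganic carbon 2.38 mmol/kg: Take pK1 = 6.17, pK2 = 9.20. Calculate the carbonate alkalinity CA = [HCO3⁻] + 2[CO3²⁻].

CA = 2.28 mmol/kg

CA = [HCO3⁻] + 2[CO3²⁻] = (α₁ + 2α₂)·DIC
At pH 7.40: [H⁺]/K1 = 10^-1.23 = 0.058884, K2/[H⁺] = 10^-1.80 = 0.015849
α₁ = 1/(1 + 0.058884 + 0.015849) = 1/1.0747 = 0.9305; α₂ = α₁·K2/[H⁺] = 0.01475
α₁ + 2α₂ = 0.9600
CA = 0.9600 × 2.38 = 2.28 mmol/kg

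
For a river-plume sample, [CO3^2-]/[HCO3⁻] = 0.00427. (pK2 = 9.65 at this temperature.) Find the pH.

From K2 = [H⁺][CO3^2-]/[HCO3⁻]:  pH = pK2 + log₁₀([CO3^2-]/[HCO3⁻])
log₁₀(0.00427) = -2.370
pH = 9.65 + (-2.370) = 7.28

pH = 7.28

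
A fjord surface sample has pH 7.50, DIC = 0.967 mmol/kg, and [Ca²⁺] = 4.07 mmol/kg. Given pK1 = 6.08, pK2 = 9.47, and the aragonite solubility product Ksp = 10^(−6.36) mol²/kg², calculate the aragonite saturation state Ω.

Ω = 0.0921

α₂ = 1 / (1 + [H⁺]/K2 + [H⁺]²/(K1K2)) = 1 / (1 + 10^+1.97 + 10^+0.55)
   = 1 / (1 + 93.325 + 3.5481) = 1/97.874 = 0.01022
[CO3²⁻] = α₂ × DIC = 0.01022 × 0.967 = 0.009880 mmol/kg = 9.880 μmol/kg
Ksp = 10^(−6.36) = 4.365×10^-7
Ω = [Ca²⁺][CO3²⁻]/Ksp = (4.07×10^-3)(9.880×10^-6) / 4.365×10^-7 = 0.0921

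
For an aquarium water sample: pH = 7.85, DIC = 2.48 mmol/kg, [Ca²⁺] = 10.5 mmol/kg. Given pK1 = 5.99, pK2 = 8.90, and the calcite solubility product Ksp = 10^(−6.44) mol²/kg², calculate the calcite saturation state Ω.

α₂ = 1 / (1 + [H⁺]/K2 + [H⁺]²/(K1K2)) = 1 / (1 + 10^+1.05 + 10^-0.81)
   = 1 / (1 + 11.220 + 0.15488) = 1/12.375 = 0.08081
[CO3²⁻] = α₂ × DIC = 0.08081 × 2.48 = 0.2004 mmol/kg
Ksp = 10^(−6.44) = 3.631×10^-7
Ω = [Ca²⁺][CO3²⁻]/Ksp = (10.5×10^-3)(2.004×10^-4) / 3.631×10^-7 = 5.80

Ω = 5.80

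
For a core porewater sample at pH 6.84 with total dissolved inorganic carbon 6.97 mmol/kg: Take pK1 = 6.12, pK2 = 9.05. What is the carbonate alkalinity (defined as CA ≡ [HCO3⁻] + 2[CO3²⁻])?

CA = 5.90 mmol/kg

CA = [HCO3⁻] + 2[CO3²⁻] = (α₁ + 2α₂)·DIC
At pH 6.84: [H⁺]/K1 = 10^-0.72 = 0.19055, K2/[H⁺] = 10^-2.21 = 0.0061660
α₁ = 1/(1 + 0.19055 + 0.0061660) = 1/1.1967 = 0.8356; α₂ = α₁·K2/[H⁺] = 0.005152
α₁ + 2α₂ = 0.8459
CA = 0.8459 × 6.97 = 5.90 mmol/kg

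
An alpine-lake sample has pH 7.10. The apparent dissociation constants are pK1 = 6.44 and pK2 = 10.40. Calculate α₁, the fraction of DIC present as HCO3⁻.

α₁ = 1 / (1 + [H⁺]/K1 + K2/[H⁺]) = 1 / (1 + 10^-0.66 + 10^-3.30)
   = 1 / (1 + 0.21878 + 0.00050119) = 1/1.2193 = 0.8202

α₁ = 0.820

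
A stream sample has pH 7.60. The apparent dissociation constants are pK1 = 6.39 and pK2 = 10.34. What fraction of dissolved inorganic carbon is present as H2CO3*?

α₀ = 0.0580

α₀ = 1 / (1 + K1/[H⁺] + K1K2/[H⁺]²) = 1 / (1 + 10^+1.21 + 10^-1.53)
   = 1 / (1 + 16.218 + 0.029512) = 1/17.248 = 0.05798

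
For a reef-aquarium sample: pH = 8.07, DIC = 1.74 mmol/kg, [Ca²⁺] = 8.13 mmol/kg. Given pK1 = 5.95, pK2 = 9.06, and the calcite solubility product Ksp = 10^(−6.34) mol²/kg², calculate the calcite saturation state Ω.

α₂ = 1 / (1 + [H⁺]/K2 + [H⁺]²/(K1K2)) = 1 / (1 + 10^+0.99 + 10^-1.13)
   = 1 / (1 + 9.7724 + 0.074131) = 1/10.847 = 0.09220
[CO3²⁻] = α₂ × DIC = 0.09220 × 1.74 = 0.1604 mmol/kg
Ksp = 10^(−6.34) = 4.571×10^-7
Ω = [Ca²⁺][CO3²⁻]/Ksp = (8.13×10^-3)(1.604×10^-4) / 4.571×10^-7 = 2.85

Ω = 2.85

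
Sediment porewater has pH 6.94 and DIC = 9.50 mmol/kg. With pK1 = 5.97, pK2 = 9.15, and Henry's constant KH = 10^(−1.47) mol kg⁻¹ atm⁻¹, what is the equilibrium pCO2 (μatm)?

α₀ = 1 / (1 + K1/[H⁺] + K1K2/[H⁺]²) = 1 / (1 + 10^+0.97 + 10^-1.24)
   = 1 / (1 + 9.3325 + 0.057544) = 1/10.390 = 0.09625
[CO2*] = α₀ × DIC = 0.09625 × 9.50 = 0.9143 mmol/kg
pCO2 = [CO2*]/KH = 9.143×10^-4 / 3.388×10^-2 = 2.70×10^4 μatm

pCO2 = 2.70×10^4 μatm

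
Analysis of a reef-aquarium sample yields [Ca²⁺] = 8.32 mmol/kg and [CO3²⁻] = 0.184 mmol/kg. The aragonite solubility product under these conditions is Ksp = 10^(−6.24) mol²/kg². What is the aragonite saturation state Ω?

Ksp = 10^(−6.24) = 5.754×10^-7
Ω = [Ca²⁺][CO3²⁻]/Ksp = (8.32×10^-3)(0.184×10^-3) / 5.754×10^-7 = 2.66

Ω = 2.66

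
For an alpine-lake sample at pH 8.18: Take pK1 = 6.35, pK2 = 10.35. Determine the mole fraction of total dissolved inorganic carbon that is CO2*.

α₀ = 1 / (1 + K1/[H⁺] + K1K2/[H⁺]²) = 1 / (1 + 10^+1.83 + 10^-0.34)
   = 1 / (1 + 67.608 + 0.45709) = 1/69.065 = 0.01448

α₀ = 0.0145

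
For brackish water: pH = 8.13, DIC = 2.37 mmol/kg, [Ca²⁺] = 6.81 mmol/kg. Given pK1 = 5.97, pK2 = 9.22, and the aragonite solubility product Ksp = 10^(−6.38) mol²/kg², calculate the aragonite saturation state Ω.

α₂ = 1 / (1 + [H⁺]/K2 + [H⁺]²/(K1K2)) = 1 / (1 + 10^+1.09 + 10^-1.07)
   = 1 / (1 + 12.303 + 0.085114) = 1/13.388 = 0.07469
[CO3²⁻] = α₂ × DIC = 0.07469 × 2.37 = 0.1770 mmol/kg
Ksp = 10^(−6.38) = 4.169×10^-7
Ω = [Ca²⁺][CO3²⁻]/Ksp = (6.81×10^-3)(1.770×10^-4) / 4.169×10^-7 = 2.89

Ω = 2.89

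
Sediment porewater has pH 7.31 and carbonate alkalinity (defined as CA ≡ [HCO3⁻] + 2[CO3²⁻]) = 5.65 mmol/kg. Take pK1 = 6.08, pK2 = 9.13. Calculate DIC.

DIC = 5.89 mmol/kg

CA = [HCO3⁻] + 2[CO3²⁻] = (α₁ + 2α₂)·DIC
At pH 7.31: [H⁺]/K1 = 10^-1.23 = 0.058884, K2/[H⁺] = 10^-1.82 = 0.015136
α₁ = 1/(1 + 0.058884 + 0.015136) = 1/1.0740 = 0.9311; α₂ = α₁·K2/[H⁺] = 0.01409
α₁ + 2α₂ = 0.9593
DIC = CA / (α₁ + 2α₂) = 5.65 / 0.9593 = 5.89 mmol/kg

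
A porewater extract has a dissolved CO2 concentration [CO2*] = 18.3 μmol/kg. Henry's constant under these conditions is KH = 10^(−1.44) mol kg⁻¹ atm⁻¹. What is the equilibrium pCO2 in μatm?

pCO2 = 504 μatm

KH = 10^(−1.44) = 3.631×10^-2 mol kg⁻¹ atm⁻¹
pCO2 = [CO2*]/KH = 18.3×10^-6 / 3.631×10^-2 = 5.04×10^-4 atm = 504 μatm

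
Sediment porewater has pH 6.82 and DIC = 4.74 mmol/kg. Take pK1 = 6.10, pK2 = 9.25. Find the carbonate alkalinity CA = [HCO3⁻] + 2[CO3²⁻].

CA = 4.00 mmol/kg

CA = [HCO3⁻] + 2[CO3²⁻] = (α₁ + 2α₂)·DIC
At pH 6.82: [H⁺]/K1 = 10^-0.72 = 0.19055, K2/[H⁺] = 10^-2.43 = 0.0037154
α₁ = 1/(1 + 0.19055 + 0.0037154) = 1/1.1943 = 0.8373; α₂ = α₁·K2/[H⁺] = 0.003111
α₁ + 2α₂ = 0.8436
CA = 0.8436 × 4.74 = 4.00 mmol/kg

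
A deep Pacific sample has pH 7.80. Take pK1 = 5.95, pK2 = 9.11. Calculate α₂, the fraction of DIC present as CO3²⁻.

α₂ = 1 / (1 + [H⁺]/K2 + [H⁺]²/(K1K2)) = 1 / (1 + 10^+1.31 + 10^-0.54)
   = 1 / (1 + 20.417 + 0.28840) = 1/21.706 = 0.04607

α₂ = 0.0461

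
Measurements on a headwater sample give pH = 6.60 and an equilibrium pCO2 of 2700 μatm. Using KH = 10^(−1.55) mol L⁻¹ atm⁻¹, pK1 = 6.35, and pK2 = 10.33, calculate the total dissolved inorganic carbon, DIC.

DIC = 0.211 mmol/L

[CO2*] = KH · pCO2 = 10^(−1.55) × 2700×10^-6 = 7.610×10^-5 mol/L
α₀ = 1/(1 + K1/[H⁺] + K1K2/[H⁺]²) = 1/(1 + 10^+0.25 + 10^-3.48) = 0.3599
DIC = [CO2*]/α₀ = 7.610×10^-5 / 0.3599 = 0.211 mmol/L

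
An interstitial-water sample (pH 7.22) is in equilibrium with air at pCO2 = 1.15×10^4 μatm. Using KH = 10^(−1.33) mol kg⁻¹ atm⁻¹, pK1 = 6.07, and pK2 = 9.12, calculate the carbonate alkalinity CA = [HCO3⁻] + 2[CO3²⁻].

[CO2*] = KH · pCO2 = 10^(−1.33) × 1.15×10^4×10^-6 = 5.379×10^-4 mol/kg
α₀ = 1/(1 + K1/[H⁺] + K1K2/[H⁺]²) = 1/(1 + 10^+1.15 + 10^-0.75) = 0.06535
DIC = [CO2*]/α₀ = 5.379×10^-4 / 0.06535 = 8.232 mmol/kg
CA = (α₁ + 2α₂)·DIC = (0.9230 + 2×0.01162) × 8.232 = 7.79 mmol/kg

CA = 7.79 mmol/kg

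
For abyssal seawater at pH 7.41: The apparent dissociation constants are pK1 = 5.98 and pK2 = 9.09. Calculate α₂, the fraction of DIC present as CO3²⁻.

α₂ = 1 / (1 + [H⁺]/K2 + [H⁺]²/(K1K2)) = 1 / (1 + 10^+1.68 + 10^+0.25)
   = 1 / (1 + 47.863 + 1.7783) = 1/50.641 = 0.01975

α₂ = 0.0197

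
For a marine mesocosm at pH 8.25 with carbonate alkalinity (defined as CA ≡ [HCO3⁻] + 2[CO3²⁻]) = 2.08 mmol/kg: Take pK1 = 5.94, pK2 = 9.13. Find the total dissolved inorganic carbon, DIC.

DIC = 1.87 mmol/kg

CA = [HCO3⁻] + 2[CO3²⁻] = (α₁ + 2α₂)·DIC
At pH 8.25: [H⁺]/K1 = 10^-2.31 = 0.0048978, K2/[H⁺] = 10^-0.88 = 0.13183
α₁ = 1/(1 + 0.0048978 + 0.13183) = 1/1.1367 = 0.8797; α₂ = α₁·K2/[H⁺] = 0.1160
α₁ + 2α₂ = 1.1117
DIC = CA / (α₁ + 2α₂) = 2.08 / 1.1117 = 1.87 mmol/kg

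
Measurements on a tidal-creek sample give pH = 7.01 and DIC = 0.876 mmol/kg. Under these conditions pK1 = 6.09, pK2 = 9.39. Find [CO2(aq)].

[CO2*] = 0.0937 mmol/kg

α₀ = 1 / (1 + K1/[H⁺] + K1K2/[H⁺]²) = 1 / (1 + 10^+0.92 + 10^-1.46)
   = 1 / (1 + 8.3176 + 0.034674) = 1/9.3523 = 0.1069
[CO2*] = α₀ × DIC = 0.1069 × 0.876 = 0.0937 mmol/kg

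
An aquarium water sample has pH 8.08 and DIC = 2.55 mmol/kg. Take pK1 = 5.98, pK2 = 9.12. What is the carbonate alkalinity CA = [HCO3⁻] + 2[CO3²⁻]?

CA = 2.74 mmol/kg

CA = [HCO3⁻] + 2[CO3²⁻] = (α₁ + 2α₂)·DIC
At pH 8.08: [H⁺]/K1 = 10^-2.10 = 0.0079433, K2/[H⁺] = 10^-1.04 = 0.091201
α₁ = 1/(1 + 0.0079433 + 0.091201) = 1/1.0991 = 0.9098; α₂ = α₁·K2/[H⁺] = 0.08297
α₁ + 2α₂ = 1.0757
CA = 1.0757 × 2.55 = 2.74 mmol/kg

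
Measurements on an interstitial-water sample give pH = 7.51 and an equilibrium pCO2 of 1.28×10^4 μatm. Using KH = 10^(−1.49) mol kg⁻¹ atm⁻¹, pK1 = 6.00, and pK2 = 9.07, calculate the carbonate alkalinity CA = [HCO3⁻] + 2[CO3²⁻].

CA = 14.1 mmol/kg

[CO2*] = KH · pCO2 = 10^(−1.49) × 1.28×10^4×10^-6 = 4.142×10^-4 mol/kg
α₀ = 1/(1 + K1/[H⁺] + K1K2/[H⁺]²) = 1/(1 + 10^+1.51 + 10^-0.05) = 0.02920
DIC = [CO2*]/α₀ = 4.142×10^-4 / 0.02920 = 14.19 mmol/kg
CA = (α₁ + 2α₂)·DIC = (0.9448 + 2×0.02602) × 14.19 = 14.1 mmol/kg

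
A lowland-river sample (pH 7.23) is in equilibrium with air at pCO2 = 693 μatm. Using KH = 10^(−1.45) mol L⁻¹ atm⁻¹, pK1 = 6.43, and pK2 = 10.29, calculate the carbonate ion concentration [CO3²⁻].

[CO3²⁻] = 0.135 μmol/L

[CO2*] = KH · pCO2 = 10^(−1.45) × 693×10^-6 = 2.459×10^-5 mol/L
α₀ = 1/(1 + K1/[H⁺] + K1K2/[H⁺]²) = 1/(1 + 10^+0.80 + 10^-2.26) = 0.1367
DIC = [CO2*]/α₀ = 2.459×10^-5 / 0.1367 = 0.1799 mmol/L
[CO3²⁻] = α₂·DIC; α₂ = 0.0007512, so [CO3²⁻] = 0.0007512 × 0.1799 = 0.000135 mmol/L = 0.135 μmol/L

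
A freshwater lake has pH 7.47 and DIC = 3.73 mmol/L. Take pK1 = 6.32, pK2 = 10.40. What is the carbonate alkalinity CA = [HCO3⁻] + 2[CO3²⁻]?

CA = 3.49 mmol/L

CA = [HCO3⁻] + 2[CO3²⁻] = (α₁ + 2α₂)·DIC
At pH 7.47: [H⁺]/K1 = 10^-1.15 = 0.070795, K2/[H⁺] = 10^-2.93 = 0.0011749
α₁ = 1/(1 + 0.070795 + 0.0011749) = 1/1.0720 = 0.9329; α₂ = α₁·K2/[H⁺] = 0.001096
α₁ + 2α₂ = 0.9351
CA = 0.9351 × 3.73 = 3.49 mmol/L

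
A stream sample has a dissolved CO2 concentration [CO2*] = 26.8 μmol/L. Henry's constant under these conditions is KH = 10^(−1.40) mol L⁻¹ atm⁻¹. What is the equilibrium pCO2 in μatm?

KH = 10^(−1.40) = 3.981×10^-2 mol L⁻¹ atm⁻¹
pCO2 = [CO2*]/KH = 26.8×10^-6 / 3.981×10^-2 = 6.73×10^-4 atm = 673 μatm

pCO2 = 673 μatm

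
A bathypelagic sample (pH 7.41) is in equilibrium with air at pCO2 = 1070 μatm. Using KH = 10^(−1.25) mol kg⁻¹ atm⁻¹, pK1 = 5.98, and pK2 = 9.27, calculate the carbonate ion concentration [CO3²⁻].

[CO2*] = KH · pCO2 = 10^(−1.25) × 1070×10^-6 = 6.017×10^-5 mol/kg
α₀ = 1/(1 + K1/[H⁺] + K1K2/[H⁺]²) = 1/(1 + 10^+1.43 + 10^-0.43) = 0.03535
DIC = [CO2*]/α₀ = 6.017×10^-5 / 0.03535 = 1.702 mmol/kg
[CO3²⁻] = α₂·DIC; α₂ = 0.01313, so [CO3²⁻] = 0.01313 × 1.702 = 0.0224 mmol/kg

[CO3²⁻] = 0.0224 mmol/kg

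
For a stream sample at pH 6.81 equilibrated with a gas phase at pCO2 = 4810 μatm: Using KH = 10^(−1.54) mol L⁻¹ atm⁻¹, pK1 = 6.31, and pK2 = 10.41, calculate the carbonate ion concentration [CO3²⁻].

[CO2*] = KH · pCO2 = 10^(−1.54) × 4810×10^-6 = 1.387×10^-4 mol/L
α₀ = 1/(1 + K1/[H⁺] + K1K2/[H⁺]²) = 1/(1 + 10^+0.50 + 10^-3.10) = 0.2402
DIC = [CO2*]/α₀ = 1.387×10^-4 / 0.2402 = 0.5775 mmol/L
[CO3²⁻] = α₂·DIC; α₂ = 0.0001908, so [CO3²⁻] = 0.0001908 × 0.5775 = 0.000110 mmol/L = 0.110 μmol/L

[CO3²⁻] = 0.110 μmol/L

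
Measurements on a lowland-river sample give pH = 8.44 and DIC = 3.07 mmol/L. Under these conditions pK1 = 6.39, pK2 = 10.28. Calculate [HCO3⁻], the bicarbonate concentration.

[HCO3⁻] = 3.00 mmol/L

α₁ = 1 / (1 + [H⁺]/K1 + K2/[H⁺]) = 1 / (1 + 10^-2.05 + 10^-1.84)
   = 1 / (1 + 0.0089125 + 0.014454) = 1/1.0234 = 0.9772
[HCO3⁻] = α₁ × DIC = 0.9772 × 3.07 = 3.00 mmol/L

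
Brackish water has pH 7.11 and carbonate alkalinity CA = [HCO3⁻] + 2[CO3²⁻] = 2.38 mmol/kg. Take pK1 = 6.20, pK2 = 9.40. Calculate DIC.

CA = [HCO3⁻] + 2[CO3²⁻] = (α₁ + 2α₂)·DIC
At pH 7.11: [H⁺]/K1 = 10^-0.91 = 0.12303, K2/[H⁺] = 10^-2.29 = 0.0051286
α₁ = 1/(1 + 0.12303 + 0.0051286) = 1/1.1282 = 0.8864; α₂ = α₁·K2/[H⁺] = 0.004546
α₁ + 2α₂ = 0.8955
DIC = CA / (α₁ + 2α₂) = 2.38 / 0.8955 = 2.66 mmol/kg

DIC = 2.66 mmol/kg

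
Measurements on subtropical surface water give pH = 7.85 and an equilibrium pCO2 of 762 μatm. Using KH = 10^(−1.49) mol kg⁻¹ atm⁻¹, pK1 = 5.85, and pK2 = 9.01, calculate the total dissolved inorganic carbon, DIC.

[CO2*] = KH · pCO2 = 10^(−1.49) × 762×10^-6 = 2.466×10^-5 mol/kg
α₀ = 1/(1 + K1/[H⁺] + K1K2/[H⁺]²) = 1/(1 + 10^+2.00 + 10^+0.84) = 0.009266
DIC = [CO2*]/α₀ = 2.466×10^-5 / 0.009266 = 2.66 mmol/kg

DIC = 2.66 mmol/kg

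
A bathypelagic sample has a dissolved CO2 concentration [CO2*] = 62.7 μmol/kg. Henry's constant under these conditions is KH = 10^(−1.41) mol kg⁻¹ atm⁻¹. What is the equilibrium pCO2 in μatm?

KH = 10^(−1.41) = 3.890×10^-2 mol kg⁻¹ atm⁻¹
pCO2 = [CO2*]/KH = 62.7×10^-6 / 3.890×10^-2 = 1.61×10^-3 atm = 1610 μatm

pCO2 = 1610 μatm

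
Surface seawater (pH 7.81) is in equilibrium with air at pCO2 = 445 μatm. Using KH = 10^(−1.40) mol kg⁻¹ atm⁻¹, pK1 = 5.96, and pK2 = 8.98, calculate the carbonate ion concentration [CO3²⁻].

[CO3²⁻] = 0.0848 mmol/kg

[CO2*] = KH · pCO2 = 10^(−1.40) × 445×10^-6 = 1.772×10^-5 mol/kg
α₀ = 1/(1 + K1/[H⁺] + K1K2/[H⁺]²) = 1/(1 + 10^+1.85 + 10^+0.68) = 0.01306
DIC = [CO2*]/α₀ = 1.772×10^-5 / 0.01306 = 1.357 mmol/kg
[CO3²⁻] = α₂·DIC; α₂ = 0.06250, so [CO3²⁻] = 0.06250 × 1.357 = 0.0848 mmol/kg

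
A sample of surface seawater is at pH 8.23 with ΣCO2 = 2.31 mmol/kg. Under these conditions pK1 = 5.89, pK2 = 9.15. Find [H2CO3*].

[CO2*] = 9.39 μmol/kg

α₀ = 1 / (1 + K1/[H⁺] + K1K2/[H⁺]²) = 1 / (1 + 10^+2.34 + 10^+1.42)
   = 1 / (1 + 218.78 + 26.303) = 1/246.08 = 0.004064
[CO2*] = α₀ × DIC = 0.004064 × 2.31 = 0.00939 mmol/kg = 9.39 μmol/kg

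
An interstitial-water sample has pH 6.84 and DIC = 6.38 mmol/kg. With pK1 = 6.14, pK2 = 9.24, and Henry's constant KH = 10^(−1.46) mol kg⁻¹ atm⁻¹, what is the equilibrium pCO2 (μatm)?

α₀ = 1 / (1 + K1/[H⁺] + K1K2/[H⁺]²) = 1 / (1 + 10^+0.70 + 10^-1.70)
   = 1 / (1 + 5.0119 + 0.019953) = 1/6.0318 = 0.1658
[CO2*] = α₀ × DIC = 0.1658 × 6.38 = 1.058 mmol/kg
pCO2 = [CO2*]/KH = 1.058×10^-3 / 3.467×10^-2 = 3.05×10^4 μatm

pCO2 = 3.05×10^4 μatm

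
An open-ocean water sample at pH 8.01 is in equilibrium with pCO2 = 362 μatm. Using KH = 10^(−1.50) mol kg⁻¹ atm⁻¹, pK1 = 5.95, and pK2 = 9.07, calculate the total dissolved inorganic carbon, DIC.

DIC = 1.44 mmol/kg

[CO2*] = KH · pCO2 = 10^(−1.50) × 362×10^-6 = 1.145×10^-5 mol/kg
α₀ = 1/(1 + K1/[H⁺] + K1K2/[H⁺]²) = 1/(1 + 10^+2.06 + 10^+1.00) = 0.007948
DIC = [CO2*]/α₀ = 1.145×10^-5 / 0.007948 = 1.44 mmol/kg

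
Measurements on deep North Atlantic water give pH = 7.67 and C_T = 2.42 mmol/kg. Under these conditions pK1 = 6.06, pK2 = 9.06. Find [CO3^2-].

[CO3²⁻] = 0.0925 mmol/kg

α₂ = 1 / (1 + [H⁺]/K2 + [H⁺]²/(K1K2)) = 1 / (1 + 10^+1.39 + 10^-0.22)
   = 1 / (1 + 24.547 + 0.60256) = 1/26.150 = 0.03824
[CO3²⁻] = α₂ × DIC = 0.03824 × 2.42 = 0.0925 mmol/kg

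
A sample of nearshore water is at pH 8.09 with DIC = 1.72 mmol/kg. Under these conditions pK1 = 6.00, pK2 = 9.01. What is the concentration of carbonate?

[CO3²⁻] = 0.183 mmol/kg

α₂ = 1 / (1 + [H⁺]/K2 + [H⁺]²/(K1K2)) = 1 / (1 + 10^+0.92 + 10^-1.17)
   = 1 / (1 + 8.3176 + 0.067608) = 1/9.3852 = 0.1066
[CO3²⁻] = α₂ × DIC = 0.1066 × 1.72 = 0.183 mmol/kg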